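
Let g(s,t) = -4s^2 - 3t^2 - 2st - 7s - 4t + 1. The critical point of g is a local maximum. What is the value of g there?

199/44

∂g/∂s = -8s - 2t - 7 = 0 and ∂g/∂t = -2s - 6t - 4 = 0, so (s, t) = (-17/22, -9/22).
The Hessian has g_{ss} = -8, g_{tt} = -6, g_{st} = -2, giving D = 44 > 0 with g_{ss} < 0, so the point is a local maximum.
g(-17/22, -9/22) = 199/44.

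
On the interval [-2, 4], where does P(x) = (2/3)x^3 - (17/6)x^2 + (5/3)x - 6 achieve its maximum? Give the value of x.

4

P'(x) = 2x^2 - (17/3)x + 5/3, which vanishes at x = 1/3 and x = 5/2.
Candidates: P(-2) = -26,  P(1/3) = -929/162,  P(5/2) = -73/8,  P(4) = -2.
The maximum over the interval is -2, attained at x = 4.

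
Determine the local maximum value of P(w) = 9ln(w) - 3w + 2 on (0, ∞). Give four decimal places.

P'(w) = 9/w − 3 = 0 gives w = 3.
P''(w) = -9/w², which is negative for w > 0, so this is a local maximum.
P(3) = 9·ln(3) - 9 + 2 ≈ 2.8875.

2.8875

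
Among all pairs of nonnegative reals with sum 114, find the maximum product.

3249

With x + y = 114, the product is P(x) = x(114 − x).
P'(x) = 114 − 2x = 0 gives x = 57; P'' = −2 < 0, so this is the maximum.
P = 57·57 = 3249.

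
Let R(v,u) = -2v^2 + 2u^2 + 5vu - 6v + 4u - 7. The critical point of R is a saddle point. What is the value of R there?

∂R/∂v = -4v + 5u - 6 = 0 and ∂R/∂u = 5v + 4u + 4 = 0, so (v, u) = (-44/41, 14/41).
The Hessian has R_{vv} = -4, R_{uu} = 4, R_{vu} = 5, giving D = -41 < 0, so the point is a saddle point.
R(-44/41, 14/41) = -127/41.

-127/41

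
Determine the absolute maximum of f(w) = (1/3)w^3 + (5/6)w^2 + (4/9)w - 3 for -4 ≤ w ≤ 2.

The derivative is w^2 + (5/3)w + 4/9, which vanishes at w = -4/3 and w = -1/3.
Evaluating at the critical points and endpoints: f(-4) = -115/9; f(-4/3) = -235/81; f(-1/3) = -497/162; f(2) = 35/9.
Hence the absolute maximum is 35/9 at w = 2.

35/9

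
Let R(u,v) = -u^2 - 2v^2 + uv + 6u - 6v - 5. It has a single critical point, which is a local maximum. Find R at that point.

∂R/∂u = -2u + v + 6 = 0 and ∂R/∂v = u - 4v - 6 = 0, so (u, v) = (18/7, -6/7).
The Hessian has R_{uu} = -2, R_{vv} = -4, R_{uv} = 1, giving D = 7 > 0 with R_{uu} < 0, so the point is a local maximum.
R(18/7, -6/7) = 37/7.

37/7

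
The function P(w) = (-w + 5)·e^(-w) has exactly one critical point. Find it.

6

By the product rule, P'(w) = (w - 6)·e^(-w). Since e^(-w) > 0, the only critical point is w = 6.
P''(6) has the same sign as 1 > 0, so this is a local minimum.
P(6) = (-1)·e^(-6) ≈ -0.0025.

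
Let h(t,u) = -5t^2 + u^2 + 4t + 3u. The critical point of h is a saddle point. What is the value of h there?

∂h/∂t = -10t + 4 = 0 and ∂h/∂u = 2u + 3 = 0, so (t, u) = (2/5, -3/2).
The Hessian has h_{tt} = -10, h_{uu} = 2, h_{tu} = 0, giving D = -20 < 0, so the point is a saddle point.
h(2/5, -3/2) = -29/20.

-29/20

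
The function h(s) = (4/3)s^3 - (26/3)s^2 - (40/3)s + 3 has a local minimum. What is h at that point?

-341/3

h'(s) = 4s^2 - (52/3)s - 40/3. Setting h'(s) = 0 gives s ∈ {-2/3, 5}.
Since h''(s) = 8s - 52/3, we get h''(-2/3) = -68/3 < 0 ⇒ local maximum; h''(5) = 68/3 > 0 ⇒ local minimum.
Thus h has its local minimum at s = 5, with value -341/3.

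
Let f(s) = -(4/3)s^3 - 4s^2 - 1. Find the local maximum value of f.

f'(s) = -4s^2 - 8s = 0 at s = -2, 0.
f''(s) = -8s - 8. f''(-2) = 8 > 0 ⇒ local minimum; f''(0) = -8 < 0 ⇒ local maximum.
The local maximum is f(0) = -1.

-1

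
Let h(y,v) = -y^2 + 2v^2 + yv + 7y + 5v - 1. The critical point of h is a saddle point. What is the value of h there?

∂h/∂y = -2y + v + 7 = 0 and ∂h/∂v = y + 4v + 5 = 0, so (y, v) = (23/9, -17/9).
The Hessian has h_{yy} = -2, h_{vv} = 4, h_{yv} = 1, giving D = -9 < 0, so the point is a saddle point.
h(23/9, -17/9) = 29/9.

29/9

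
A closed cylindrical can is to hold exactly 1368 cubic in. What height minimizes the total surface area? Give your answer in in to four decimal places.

With radius r and height h, πr²h = 1368 so h = 1368/(πr²), and S(r) = 2πr² + 2πrh = 2πr² + 2·1368/r.
S'(r) = 4πr − 2·1368/r² = 0 ⇒ r³ = 1368/(2π), so r ≈ 6.0159 and h = 2r ≈ 12.0318.
S''(r) = 4π + 4·1368/r³ > 0, so this is the minimum; S ≈ 682.1899.

12.0318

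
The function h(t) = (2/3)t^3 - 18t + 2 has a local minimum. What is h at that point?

h'(t) = 2t^2 - 18 = 0 at t = -3, 3.
h''(t) = 4t. h''(-3) = -12 < 0 ⇒ local maximum; h''(3) = 12 > 0 ⇒ local minimum.
So the local minimum value is h(3) = -34.

-34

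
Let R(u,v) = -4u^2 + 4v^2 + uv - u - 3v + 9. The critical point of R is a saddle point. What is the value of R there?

110/13

∂R/∂u = -8u + v - 1 = 0 and ∂R/∂v = u + 8v - 3 = 0, so (u, v) = (-1/13, 5/13).
The Hessian has R_{uu} = -8, R_{vv} = 8, R_{uv} = 1, giving D = -65 < 0, so the point is a saddle point.
R(-1/13, 5/13) = 110/13.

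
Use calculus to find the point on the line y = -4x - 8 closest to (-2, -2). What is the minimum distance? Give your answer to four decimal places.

Minimize D(x)^2 = (x + 2)^2 + (-4x - 6)^2.
d/dx[D^2] = 2(x + 2) + 2·(-4)·(-4x - 6) = 0 ⇒ x = -26/17.
Then y = -32/17 and the distance is √(4/17) ≈ 0.4851.

0.4851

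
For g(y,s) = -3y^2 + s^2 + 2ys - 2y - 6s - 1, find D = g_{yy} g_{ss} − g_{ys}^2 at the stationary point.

∂g/∂y = -6y + 2s - 2 = 0 and ∂g/∂s = 2y + 2s - 6 = 0, so (y, s) = (1/2, 5/2).
The Hessian has g_{yy} = -6, g_{ss} = 2, g_{ys} = 2, giving D = -16 < 0, so the point is a saddle point.
D = (-6)·(2) − (2)^2 = -16.

-16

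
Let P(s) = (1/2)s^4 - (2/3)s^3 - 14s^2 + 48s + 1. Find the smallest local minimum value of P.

-733/3

Critical points: P'(s) = 2s^3 - 2s^2 - 28s + 48 vanishes at s = -4, 2, 3.
P''(s) = 6s^2 - 4s - 28. P''(-4) = 84 > 0 ⇒ local minimum; P''(2) = -12 < 0 ⇒ local maximum; P''(3) = 14 > 0 ⇒ local minimum.
So the smallest local minimum value is P(-4) = -733/3.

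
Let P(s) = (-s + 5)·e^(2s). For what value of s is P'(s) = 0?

Differentiating with the product rule gives P'(s) = (-2s + 9)·e^(2s). Since e^(2s) > 0, the only critical point is s = 9/2.
P''(9/2) has the same sign as -2 < 0, so this is a local maximum.
P(9/2) = (1/2)·e^(9) ≈ 4051.5420.

9/2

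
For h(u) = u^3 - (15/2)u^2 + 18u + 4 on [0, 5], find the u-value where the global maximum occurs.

Differentiating, h'(u) = 3u^2 - 15u + 18; which vanishes at u = 2 and u = 3.
Evaluating at the critical points and endpoints: h(0) = 4; h(2) = 18; h(3) = 35/2; h(5) = 63/2.
So the maximum is h(5) = 63/2.

5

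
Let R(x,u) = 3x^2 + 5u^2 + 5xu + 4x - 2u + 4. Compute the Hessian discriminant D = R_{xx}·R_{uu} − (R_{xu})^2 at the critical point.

35

∂R/∂x = 6x + 5u + 4 = 0 and ∂R/∂u = 5x + 10u - 2 = 0, so (x, u) = (-10/7, 32/35).
The Hessian has R_{xx} = 6, R_{uu} = 10, R_{xu} = 5, giving D = 35 > 0 with R_{xx} > 0, so the point is a local minimum.
D = (6)·(10) − (5)^2 = 35.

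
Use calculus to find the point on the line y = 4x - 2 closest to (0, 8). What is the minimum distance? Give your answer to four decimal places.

Minimize D(x)^2 = (x + 0)^2 + (4x - 10)^2.
d/dx[D^2] = 2(x + 0) + 2·4·(4x - 10) = 0 ⇒ x = 40/17.
Then y = 126/17 and the distance is √(100/17) ≈ 2.4254.

2.4254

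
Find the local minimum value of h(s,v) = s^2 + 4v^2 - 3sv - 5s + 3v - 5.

∂h/∂s = 2s - 3v - 5 = 0 and ∂h/∂v = -3s + 8v + 3 = 0, so (s, v) = (31/7, 9/7).
The Hessian has h_{ss} = 2, h_{vv} = 8, h_{sv} = -3, giving D = 7 > 0 with h_{ss} > 0, so the point is a local minimum.
h(31/7, 9/7) = -99/7.

-99/7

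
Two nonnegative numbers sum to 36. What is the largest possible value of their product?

With x + y = 36, the product is P(x) = x(36 − x).
P'(x) = 36 − 2x = 0 gives x = 18; P'' = −2 < 0, so this is the maximum.
P = 18·18 = 324.

324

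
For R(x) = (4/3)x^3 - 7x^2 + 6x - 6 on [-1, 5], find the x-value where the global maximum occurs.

R'(x) = 4x^2 - 14x + 6, which vanishes at x = 1/2 and x = 3.
Evaluating at the critical points and endpoints: R(-1) = -61/3; R(1/2) = -55/12; R(3) = -15; R(5) = 47/3.
The maximum over the interval is 47/3, attained at x = 5.

5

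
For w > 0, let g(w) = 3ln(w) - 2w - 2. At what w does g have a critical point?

3/2

g'(w) = 3/w − 2 = 0 gives w = 3/2.
g''(w) = -3/w², which is negative for w > 0, so this is a local maximum.
g(3/2) = 3·ln(3/2) - 3 - 2 ≈ -3.7836.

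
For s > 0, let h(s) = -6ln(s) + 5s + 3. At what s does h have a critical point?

h'(s) = -6/s + 5 = 0 gives s = 6/5.
h''(s) = 6/s², which is positive for s > 0, so this is a local minimum.
h(6/5) = -6·ln(6/5) + 6 + 3 ≈ 7.9061.

6/5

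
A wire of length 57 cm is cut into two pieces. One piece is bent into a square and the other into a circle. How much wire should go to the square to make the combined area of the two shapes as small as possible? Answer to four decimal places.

31.9257

Let x be the length used for the square. Square side x/4; circle radius (57−x)/(2π).
A(x) = (x/4)² + π·((57−x)/(2π))² = x²/16 + (57−x)²/(4π) for 0 ≤ x ≤ 57. A'(x) = x/8 − (57−x)/(2π) = 0 gives x = 4·57/(π+4) ≈ 31.9257.
A'' = 1/8 + 1/(2π) > 0, so this gives the minimum combined area; x ≈ 31.9257 cm to the square.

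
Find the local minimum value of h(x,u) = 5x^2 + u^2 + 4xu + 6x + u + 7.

11/4

∂h/∂x = 10x + 4u + 6 = 0 and ∂h/∂u = 4x + 2u + 1 = 0, so (x, u) = (-2, 7/2).
The Hessian has h_{xx} = 10, h_{uu} = 2, h_{xu} = 4, giving D = 4 > 0 with h_{xx} > 0, so the point is a local minimum.
h(-2, 7/2) = 11/4.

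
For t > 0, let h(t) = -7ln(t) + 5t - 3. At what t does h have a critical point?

7/5

h'(t) = -7/t + 5 = 0 gives t = 7/5.
h''(t) = 7/t², which is positive for t > 0, so this is a local minimum.
h(7/5) = -7·ln(7/5) + 7 - 3 ≈ 1.6447.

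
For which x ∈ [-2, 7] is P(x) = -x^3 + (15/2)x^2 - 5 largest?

Differentiating, P'(x) = -3x^2 + 15x; which vanishes at x = 0 and x = 5.
Compare values at every candidate in [-2, 7]: P(-2) = 33,  P(0) = -5,  P(5) = 115/2,  P(7) = 39/2.
The maximum over the interval is 115/2, attained at x = 5.

5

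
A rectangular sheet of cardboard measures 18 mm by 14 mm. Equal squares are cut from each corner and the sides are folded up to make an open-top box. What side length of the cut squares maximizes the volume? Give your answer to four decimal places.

With cut size x, the volume is V(x) = x(18 − 2x)(14 − 2x) for 0 < x < 7.
V'(x) = 12x^2 − 128x + 252. Setting V'(x) = 0 gives x ≈ 2.6049 (the root in (0, 7)).
V''(x) = 24x − 128 is negative there, so this is the maximum; V ≈ 292.8648.

2.6049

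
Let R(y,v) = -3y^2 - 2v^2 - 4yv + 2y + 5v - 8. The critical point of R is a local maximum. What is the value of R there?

∂R/∂y = -6y - 4v + 2 = 0 and ∂R/∂v = -4y - 4v + 5 = 0, so (y, v) = (-3/2, 11/4).
The Hessian has R_{yy} = -6, R_{vv} = -4, R_{yv} = -4, giving D = 8 > 0 with R_{yy} < 0, so the point is a local maximum.
R(-3/2, 11/4) = -21/8.

-21/8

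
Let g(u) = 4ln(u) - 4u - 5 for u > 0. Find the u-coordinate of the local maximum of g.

1

g'(u) = 4/u − 4 = 0 gives u = 1.
g''(u) = -4/u², which is negative for u > 0, so this is a local maximum.
g(1) = 4·ln(1) - 4 - 5 ≈ -9.0000.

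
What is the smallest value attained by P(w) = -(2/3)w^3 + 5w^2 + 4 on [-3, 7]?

4

The derivative is -2w^2 + 10w, which vanishes at w = 0 and w = 5.
Compare values at every candidate in [-3, 7]: P(-3) = 67; P(0) = 4; P(5) = 137/3; P(7) = 61/3.
So the minimum is P(0) = 4.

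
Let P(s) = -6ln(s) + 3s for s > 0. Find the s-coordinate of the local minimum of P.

2

P'(s) = -6/s + 3 = 0 gives s = 2.
P''(s) = 6/s², which is positive for s > 0, so this is a local minimum.
P(2) = -6·ln(2) + 6 ≈ 1.8411.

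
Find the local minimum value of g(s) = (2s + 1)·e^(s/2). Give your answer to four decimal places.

g'(s) = 2·e^(s/2) + (2s + 1)·(1/2)·e^(s/2) = (s + 5/2)·e^(s/2). Since e^(s/2) > 0, the only critical point is s = -5/2.
g''(-5/2) has the same sign as 1 > 0, so this is a local minimum.
g(-5/2) = (-4)·e^(-5/4) ≈ -1.1460.

-1.1460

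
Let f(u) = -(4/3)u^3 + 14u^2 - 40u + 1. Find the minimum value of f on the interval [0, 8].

-317/3

f'(u) = -4u^2 + 28u - 40, which vanishes at u = 2 and u = 5.
Evaluating at the critical points and endpoints: f(0) = 1; f(2) = -101/3; f(5) = -47/3; f(8) = -317/3.
So the minimum is f(8) = -317/3.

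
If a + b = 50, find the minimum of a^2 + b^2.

With a + b = 50, a^2 + b^2 = a^2 + (50 − a)^2.
The derivative 2a − 2(50 − a) = 4a − 100 vanishes at a = 25; second derivative 4 > 0, a minimum.
The minimum is 2·(25)^2 = 1250.

1250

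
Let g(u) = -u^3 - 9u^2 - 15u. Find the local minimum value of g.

Critical points: g'(u) = -3u^2 - 18u - 15 vanishes at u = -5, -1.
g''(u) = -6u - 18. g''(-5) = 12 > 0 ⇒ local minimum; g''(-1) = -12 < 0 ⇒ local maximum.
So the local minimum value is g(-5) = -25.

-25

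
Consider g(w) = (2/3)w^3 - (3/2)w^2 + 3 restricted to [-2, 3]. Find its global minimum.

The derivative is 2w^2 - 3w, which vanishes at w = 0 and w = 3/2.
Compare values at every candidate in [-2, 3]: g(-2) = -25/3, g(0) = 3, g(3/2) = 15/8, g(3) = 15/2.
The minimum over the interval is -25/3, attained at w = -2.

-25/3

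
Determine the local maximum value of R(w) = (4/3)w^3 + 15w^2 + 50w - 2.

R'(w) = 4w^2 + 30w + 50. Setting R'(w) = 0 gives w ∈ {-5, -5/2}.
R''(w) = 8w + 30. R''(-5) = -10 < 0 ⇒ local maximum; R''(-5/2) = 10 > 0 ⇒ local minimum.
So the local maximum value is R(-5) = -131/3.

-131/3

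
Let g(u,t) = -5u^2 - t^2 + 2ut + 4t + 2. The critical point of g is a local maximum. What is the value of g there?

7

∂g/∂u = -10u + 2t = 0 and ∂g/∂t = 2u - 2t + 4 = 0, so (u, t) = (1/2, 5/2).
The Hessian has g_{uu} = -10, g_{tt} = -2, g_{ut} = 2, giving D = 16 > 0 with g_{uu} < 0, so the point is a local maximum.
g(1/2, 5/2) = 7.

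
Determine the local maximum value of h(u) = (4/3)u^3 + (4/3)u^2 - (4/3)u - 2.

h'(u) = 4u^2 + (8/3)u - 4/3 = 0 at u = -1, 1/3.
Since h''(u) = 8u + 8/3, we get h''(-1) = -16/3 < 0 ⇒ local maximum; h''(1/3) = 16/3 > 0 ⇒ local minimum.
So the local maximum value is h(-1) = -2/3.

-2/3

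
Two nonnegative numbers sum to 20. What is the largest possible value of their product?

With x + y = 20, the product is P(x) = x(20 − x).
P'(x) = 20 − 2x = 0 gives x = 10; P'' = −2 < 0, so this is the maximum.
P = 10·10 = 100.

100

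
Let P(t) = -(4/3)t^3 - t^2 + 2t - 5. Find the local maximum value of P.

-53/12

P'(t) = -4t^2 - 2t + 2. Setting P'(t) = 0 gives t ∈ {-1, 1/2}.
Second-derivative test with P''(t) = -8t - 2: P''(-1) = 6 > 0 ⇒ local minimum; P''(1/2) = -6 < 0 ⇒ local maximum.
The local maximum is P(1/2) = -53/12.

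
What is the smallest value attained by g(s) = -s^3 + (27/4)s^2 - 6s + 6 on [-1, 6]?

The derivative is -3s^2 + (27/2)s - 6, which vanishes at s = 1/2 and s = 4.
Candidates: g(-1) = 79/4, g(1/2) = 73/16, g(4) = 26, g(6) = -3.
So the minimum is g(6) = -3.

-3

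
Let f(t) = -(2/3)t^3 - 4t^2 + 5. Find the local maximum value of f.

f'(t) = -2t^2 - 8t. Setting f'(t) = 0 gives t ∈ {-4, 0}.
f''(t) = -4t - 8. f''(-4) = 8 > 0 ⇒ local minimum; f''(0) = -8 < 0 ⇒ local maximum.
Thus f has its local maximum at t = 0, with value 5.

5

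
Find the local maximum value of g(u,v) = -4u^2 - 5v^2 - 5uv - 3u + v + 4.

284/55

∂g/∂u = -8u - 5v - 3 = 0 and ∂g/∂v = -5u - 10v + 1 = 0, so (u, v) = (-7/11, 23/55).
The Hessian has g_{uu} = -8, g_{vv} = -10, g_{uv} = -5, giving D = 55 > 0 with g_{uu} < 0, so the point is a local maximum.
g(-7/11, 23/55) = 284/55.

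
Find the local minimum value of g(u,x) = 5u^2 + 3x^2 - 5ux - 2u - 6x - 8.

-76/5

∂g/∂u = 10u - 5x - 2 = 0 and ∂g/∂x = -5u + 6x - 6 = 0, so (u, x) = (6/5, 2).
The Hessian has g_{uu} = 10, g_{xx} = 6, g_{ux} = -5, giving D = 35 > 0 with g_{uu} > 0, so the point is a local minimum.
g(6/5, 2) = -76/5.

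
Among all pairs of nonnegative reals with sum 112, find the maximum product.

3136

With x + y = 112, the product is P(x) = x(112 − x).
P'(x) = 112 − 2x = 0 gives x = 56; P'' = −2 < 0, so this is the maximum.
P = 56·56 = 3136.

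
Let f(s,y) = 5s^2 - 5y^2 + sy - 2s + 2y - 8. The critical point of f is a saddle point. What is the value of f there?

∂f/∂s = 10s + y - 2 = 0 and ∂f/∂y = s - 10y + 2 = 0, so (s, y) = (18/101, 22/101).
The Hessian has f_{ss} = 10, f_{yy} = -10, f_{sy} = 1, giving D = -101 < 0, so the point is a saddle point.
f(18/101, 22/101) = -804/101.

-804/101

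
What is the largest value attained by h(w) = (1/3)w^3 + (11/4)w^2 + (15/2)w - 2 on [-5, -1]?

Differentiating, h'(w) = w^2 + (11/2)w + 15/2; which vanishes at w = -3 and w = -5/2.
Evaluating at the critical points and endpoints: h(-5) = -149/12,  h(-3) = -35/4,  h(-5/2) = -421/48,  h(-1) = -85/12.
So the maximum is h(-1) = -85/12.

-85/12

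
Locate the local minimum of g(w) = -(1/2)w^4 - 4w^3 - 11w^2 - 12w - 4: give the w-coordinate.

g'(w) = -2w^3 - 12w^2 - 22w - 12. Setting g'(w) = 0 gives w ∈ {-3, -2, -1}.
g''(w) = -6w^2 - 24w - 22. g''(-3) = -4 < 0 ⇒ local maximum; g''(-2) = 2 > 0 ⇒ local minimum; g''(-1) = -4 < 0 ⇒ local maximum.
Thus g has its local minimum at w = -2, with value 0.

-2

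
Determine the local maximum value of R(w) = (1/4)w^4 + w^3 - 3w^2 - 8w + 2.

R'(w) = w^3 + 3w^2 - 6w - 8. Setting R'(w) = 0 gives w ∈ {-4, -1, 2}.
R''(w) = 3w^2 + 6w - 6. R''(-4) = 18 > 0 ⇒ local minimum; R''(-1) = -9 < 0 ⇒ local maximum; R''(2) = 18 > 0 ⇒ local minimum.
Thus R has its local maximum at w = -1, with value 25/4.

25/4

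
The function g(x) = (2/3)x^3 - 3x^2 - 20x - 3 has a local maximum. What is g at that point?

g'(x) = 2x^2 - 6x - 20 = 0 at x = -2, 5.
g''(x) = 4x - 6. g''(-2) = -14 < 0 ⇒ local maximum; g''(5) = 14 > 0 ⇒ local minimum.
The local maximum is g(-2) = 59/3.

59/3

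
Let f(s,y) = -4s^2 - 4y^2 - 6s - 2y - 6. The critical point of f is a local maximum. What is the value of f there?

∂f/∂s = -8s - 6 = 0 and ∂f/∂y = -8y - 2 = 0, so (s, y) = (-3/4, -1/4).
The Hessian has f_{ss} = -8, f_{yy} = -8, f_{sy} = 0, giving D = 64 > 0 with f_{ss} < 0, so the point is a local maximum.
f(-3/4, -1/4) = -7/2.

-7/2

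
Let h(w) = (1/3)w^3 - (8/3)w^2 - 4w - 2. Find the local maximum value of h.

Critical points: h'(w) = w^2 - (16/3)w - 4 vanishes at w = -2/3, 6.
h''(w) = 2w - 16/3. h''(-2/3) = -20/3 < 0 ⇒ local maximum; h''(6) = 20/3 > 0 ⇒ local minimum.
So the local maximum value is h(-2/3) = -50/81.

-50/81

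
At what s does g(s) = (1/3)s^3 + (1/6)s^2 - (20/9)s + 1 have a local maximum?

-5/3

Critical points: g'(s) = s^2 + (1/3)s - 20/9 vanishes at s = -5/3, 4/3.
g''(s) = 2s + 1/3. g''(-5/3) = -3 < 0 ⇒ local maximum; g''(4/3) = 3 > 0 ⇒ local minimum.
So the local maximum value is g(-5/3) = 587/162.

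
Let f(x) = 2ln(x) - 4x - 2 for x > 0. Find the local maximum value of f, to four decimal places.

f'(x) = 2/x − 4 = 0 gives x = 1/2.
f''(x) = -2/x², which is negative for x > 0, so this is a local maximum.
f(1/2) = 2·ln(1/2) - 2 - 2 ≈ -5.3863.

-5.3863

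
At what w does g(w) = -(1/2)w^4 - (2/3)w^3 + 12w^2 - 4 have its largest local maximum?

-4

Critical points: g'(w) = -2w^3 - 2w^2 + 24w vanishes at w = -4, 0, 3.
Since g''(w) = -6w^2 - 4w + 24, we get g''(-4) = -56 < 0 ⇒ local maximum; g''(0) = 24 > 0 ⇒ local minimum; g''(3) = -42 < 0 ⇒ local maximum.
The largest local maximum is g(-4) = 308/3.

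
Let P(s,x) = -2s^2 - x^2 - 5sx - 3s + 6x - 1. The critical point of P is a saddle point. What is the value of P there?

-188/17

∂P/∂s = -4s - 5x - 3 = 0 and ∂P/∂x = -5s - 2x + 6 = 0, so (s, x) = (36/17, -39/17).
The Hessian has P_{ss} = -4, P_{xx} = -2, P_{sx} = -5, giving D = -17 < 0, so the point is a saddle point.
P(36/17, -39/17) = -188/17.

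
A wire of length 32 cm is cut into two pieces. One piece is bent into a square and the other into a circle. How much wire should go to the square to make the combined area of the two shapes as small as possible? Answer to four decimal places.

17.9232

Let x be the length used for the square. Square side x/4; circle radius (32−x)/(2π).
A(x) = (x/4)² + π·((32−x)/(2π))² = x²/16 + (32−x)²/(4π) for 0 ≤ x ≤ 32. A'(x) = x/8 − (32−x)/(2π) = 0 gives x = 4·32/(π+4) ≈ 17.9232.
A'' = 1/8 + 1/(2π) > 0, so this gives the minimum combined area; x ≈ 17.9232 cm to the square.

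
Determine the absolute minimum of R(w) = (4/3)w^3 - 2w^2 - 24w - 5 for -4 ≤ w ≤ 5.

-59

Differentiating, R'(w) = 4w^2 - 4w - 24; which vanishes at w = -2 and w = 3.
Compare values at every candidate in [-4, 5]: R(-4) = -79/3, R(-2) = 73/3, R(3) = -59, R(5) = -25/3.
The minimum over the interval is -59, attained at w = 3.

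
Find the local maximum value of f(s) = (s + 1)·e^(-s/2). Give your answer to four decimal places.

f'(s) = 1·e^(-s/2) + (s + 1)·(-1/2)·e^(-s/2) = (-(1/2)s + 1/2)·e^(-s/2). Since e^(-s/2) > 0, the only critical point is s = 1.
f''(1) has the same sign as -1/2 < 0, so this is a local maximum.
f(1) = (2)·e^(-1/2) ≈ 1.2131.

1.2131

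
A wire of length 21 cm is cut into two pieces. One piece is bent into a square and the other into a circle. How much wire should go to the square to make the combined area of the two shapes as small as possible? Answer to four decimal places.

Let x be the length used for the square. Square side x/4; circle radius (21−x)/(2π).
A(x) = (x/4)² + π·((21−x)/(2π))² = x²/16 + (21−x)²/(4π) for 0 ≤ x ≤ 21. A'(x) = x/8 − (21−x)/(2π) = 0 gives x = 4·21/(π+4) ≈ 11.7621.
A'' = 1/8 + 1/(2π) > 0, so this gives the minimum combined area; x ≈ 11.7621 cm to the square.

11.7621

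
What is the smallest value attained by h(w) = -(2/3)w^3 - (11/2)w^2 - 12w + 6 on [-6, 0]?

h'(w) = -2w^2 - 11w - 12, which vanishes at w = -4 and w = -3/2.
Evaluating at the critical points and endpoints: h(-6) = 24,  h(-4) = 26/3,  h(-3/2) = 111/8,  h(0) = 6.
So the minimum is h(0) = 6.

6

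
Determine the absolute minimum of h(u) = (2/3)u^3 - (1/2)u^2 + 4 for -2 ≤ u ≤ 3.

The derivative is 2u^2 - u, which vanishes at u = 0 and u = 1/2.
Evaluating at the critical points and endpoints: h(-2) = -10/3,  h(0) = 4,  h(1/2) = 95/24,  h(3) = 35/2.
So the minimum is h(-2) = -10/3.

-10/3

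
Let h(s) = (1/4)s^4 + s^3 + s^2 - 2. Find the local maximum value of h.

h'(s) = s^3 + 3s^2 + 2s. Setting h'(s) = 0 gives s ∈ {-2, -1, 0}.
Second-derivative test with h''(s) = 3s^2 + 6s + 2: h''(-2) = 2 > 0 ⇒ local minimum; h''(-1) = -1 < 0 ⇒ local maximum; h''(0) = 2 > 0 ⇒ local minimum.
So the local maximum value is h(-1) = -7/4.

-7/4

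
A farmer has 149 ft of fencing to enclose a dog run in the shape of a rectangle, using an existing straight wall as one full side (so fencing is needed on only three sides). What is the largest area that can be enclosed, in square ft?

22201/8

Let the sides perpendicular to the wall have length x and the parallel side y, so 2x + y = 149 and the area is A = xy = x(149 − 2x).
A'(x) = 149 − 4x = 0 gives x = 149/4, and A''(x) = −4 < 0 confirms a maximum.
Then y = 149 − 2·149/4 = 149/2 and A = 22201/8.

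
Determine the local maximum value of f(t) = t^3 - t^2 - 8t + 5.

f'(t) = 3t^2 - 2t - 8 = 0 at t = -4/3, 2.
f''(t) = 6t - 2. f''(-4/3) = -10 < 0 ⇒ local maximum; f''(2) = 10 > 0 ⇒ local minimum.
The local maximum is f(-4/3) = 311/27.

311/27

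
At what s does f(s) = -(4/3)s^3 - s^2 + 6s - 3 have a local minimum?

Critical points: f'(s) = -4s^2 - 2s + 6 vanishes at s = -3/2, 1.
Second-derivative test with f''(s) = -8s - 2: f''(-3/2) = 10 > 0 ⇒ local minimum; f''(1) = -10 < 0 ⇒ local maximum.
Thus f has its local minimum at s = -3/2, with value -39/4.

-3/2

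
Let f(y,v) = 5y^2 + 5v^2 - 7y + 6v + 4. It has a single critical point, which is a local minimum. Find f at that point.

-1/4

∂f/∂y = 10y - 7 = 0 and ∂f/∂v = 10v + 6 = 0, so (y, v) = (7/10, -3/5).
The Hessian has f_{yy} = 10, f_{vv} = 10, f_{yv} = 0, giving D = 100 > 0 with f_{yy} > 0, so the point is a local minimum.
f(7/10, -3/5) = -1/4.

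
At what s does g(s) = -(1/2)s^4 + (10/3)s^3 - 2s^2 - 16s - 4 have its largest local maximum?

Critical points: g'(s) = -2s^3 + 10s^2 - 4s - 16 vanishes at s = -1, 2, 4.
g''(s) = -6s^2 + 20s - 4. g''(-1) = -30 < 0 ⇒ local maximum; g''(2) = 12 > 0 ⇒ local minimum; g''(4) = -20 < 0 ⇒ local maximum.
Thus g has its largest local maximum at s = -1, with value 37/6.

-1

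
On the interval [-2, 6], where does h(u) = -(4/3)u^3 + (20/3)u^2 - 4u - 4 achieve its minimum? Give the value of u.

Differentiating, h'(u) = -4u^2 + (40/3)u - 4; which vanishes at u = 1/3 and u = 3.
Evaluating at the critical points and endpoints: h(-2) = 124/3; h(1/3) = -376/81; h(3) = 8; h(6) = -76.
The minimum over the interval is -76, attained at u = 6.

6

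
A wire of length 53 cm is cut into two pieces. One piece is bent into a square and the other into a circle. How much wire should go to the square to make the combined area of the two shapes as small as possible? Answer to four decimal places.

29.6853

Let x be the length used for the square. Square side x/4; circle radius (53−x)/(2π).
A(x) = (x/4)² + π·((53−x)/(2π))² = x²/16 + (53−x)²/(4π) for 0 ≤ x ≤ 53. A'(x) = x/8 − (53−x)/(2π) = 0 gives x = 4·53/(π+4) ≈ 29.6853.
A'' = 1/8 + 1/(2π) > 0, so this gives the minimum combined area; x ≈ 29.6853 cm to the square.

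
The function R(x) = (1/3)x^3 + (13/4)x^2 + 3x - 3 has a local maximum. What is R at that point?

24

R'(x) = x^2 + (13/2)x + 3 = 0 at x = -6, -1/2.
Second-derivative test with R''(x) = 2x + 13/2: R''(-6) = -11/2 < 0 ⇒ local maximum; R''(-1/2) = 11/2 > 0 ⇒ local minimum.
Thus R has its local maximum at x = -6, with value 24.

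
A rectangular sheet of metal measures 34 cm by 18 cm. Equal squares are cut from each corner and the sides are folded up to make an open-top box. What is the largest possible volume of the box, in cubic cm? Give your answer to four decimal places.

With cut size x, the volume is V(x) = x(34 − 2x)(18 − 2x) for 0 < x < 9.
V'(x) = 12x^2 − 208x + 612. Setting V'(x) = 0 gives x ≈ 3.7564 (the root in (0, 9)).
V''(x) = 24x − 208 is negative there, so this is the maximum; V ≈ 1043.4399.

1043.4399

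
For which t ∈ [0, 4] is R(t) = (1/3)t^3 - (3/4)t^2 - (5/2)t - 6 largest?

0

Differentiating, R'(t) = t^2 - (3/2)t - 5/2; whose only zero in [0, 4] is t = 5/2.
Evaluating at the critical points and endpoints: R(0) = -6,  R(5/2) = -563/48,  R(4) = -20/3.
Hence the absolute maximum is -6 at t = 0.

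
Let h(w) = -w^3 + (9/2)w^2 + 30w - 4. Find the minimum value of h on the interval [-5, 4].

h'(w) = -3w^2 + 9w + 30, whose only zero in [-5, 4] is w = -2.
Compare values at every candidate in [-5, 4]: h(-5) = 167/2, h(-2) = -38, h(4) = 124.
So the minimum is h(-2) = -38.

-38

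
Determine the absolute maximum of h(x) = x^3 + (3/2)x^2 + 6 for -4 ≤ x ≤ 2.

The derivative is 3x^2 + 3x, which vanishes at x = -1 and x = 0.
Compare values at every candidate in [-4, 2]: h(-4) = -34; h(-1) = 13/2; h(0) = 6; h(2) = 20.
Hence the absolute maximum is 20 at x = 2.

20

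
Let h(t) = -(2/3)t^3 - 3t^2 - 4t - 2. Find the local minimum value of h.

-2/3

h'(t) = -2t^2 - 6t - 4. Setting h'(t) = 0 gives t ∈ {-2, -1}.
Second-derivative test with h''(t) = -4t - 6: h''(-2) = 2 > 0 ⇒ local minimum; h''(-1) = -2 < 0 ⇒ local maximum.
The local minimum is h(-2) = -2/3.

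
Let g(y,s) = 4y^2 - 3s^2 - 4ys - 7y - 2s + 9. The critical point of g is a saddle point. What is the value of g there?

501/64

∂g/∂y = 8y - 4s - 7 = 0 and ∂g/∂s = -4y - 6s - 2 = 0, so (y, s) = (17/32, -11/16).
The Hessian has g_{yy} = 8, g_{ss} = -6, g_{ys} = -4, giving D = -64 < 0, so the point is a saddle point.
g(17/32, -11/16) = 501/64.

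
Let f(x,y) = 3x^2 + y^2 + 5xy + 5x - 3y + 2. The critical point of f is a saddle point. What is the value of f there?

153/13

∂f/∂x = 6x + 5y + 5 = 0 and ∂f/∂y = 5x + 2y - 3 = 0, so (x, y) = (25/13, -43/13).
The Hessian has f_{xx} = 6, f_{yy} = 2, f_{xy} = 5, giving D = -13 < 0, so the point is a saddle point.
f(25/13, -43/13) = 153/13.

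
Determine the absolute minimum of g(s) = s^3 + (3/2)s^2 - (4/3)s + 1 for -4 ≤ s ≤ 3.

-101/3

The derivative is 3s^2 + 3s - 4/3, which vanishes at s = -4/3 and s = 1/3.
Candidates: g(-4) = -101/3, g(-4/3) = 83/27, g(1/3) = 41/54, g(3) = 75/2.
The minimum over the interval is -101/3, attained at s = -4.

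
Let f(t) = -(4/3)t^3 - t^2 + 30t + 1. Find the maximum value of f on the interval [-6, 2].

73

f'(t) = -4t^2 - 2t + 30, whose only zero in [-6, 2] is t = -3.
Evaluating at the critical points and endpoints: f(-6) = 73,  f(-3) = -62,  f(2) = 139/3.
The maximum over the interval is 73, attained at t = -6.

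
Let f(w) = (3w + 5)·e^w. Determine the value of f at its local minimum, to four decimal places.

-0.2085

f'(w) = 3·e^w + (3w + 5)·1·e^w = (3w + 8)·e^w. Since e^w > 0, the only critical point is w = -8/3.
f''(-8/3) has the same sign as 3 > 0, so this is a local minimum.
f(-8/3) = (-3)·e^(-8/3) ≈ -0.2085.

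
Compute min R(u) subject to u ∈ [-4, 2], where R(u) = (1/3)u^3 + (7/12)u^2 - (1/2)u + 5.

-5

The derivative is u^2 + (7/6)u - 1/2, which vanishes at u = -3/2 and u = 1/3.
Candidates: R(-4) = -5, R(-3/2) = 95/16, R(1/3) = 1591/324, R(2) = 9.
The minimum over the interval is -5, attained at u = -4.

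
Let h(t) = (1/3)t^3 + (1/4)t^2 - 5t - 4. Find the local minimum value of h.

h'(t) = t^2 + (1/2)t - 5 = 0 at t = -5/2, 2.
Second-derivative test with h''(t) = 2t + 1/2: h''(-5/2) = -9/2 < 0 ⇒ local maximum; h''(2) = 9/2 > 0 ⇒ local minimum.
The local minimum is h(2) = -31/3.

-31/3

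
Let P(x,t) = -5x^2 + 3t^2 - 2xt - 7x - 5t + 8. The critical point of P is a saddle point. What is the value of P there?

∂P/∂x = -10x - 2t - 7 = 0 and ∂P/∂t = -2x + 6t - 5 = 0, so (x, t) = (-13/16, 9/16).
The Hessian has P_{xx} = -10, P_{tt} = 6, P_{xt} = -2, giving D = -64 < 0, so the point is a saddle point.
P(-13/16, 9/16) = 151/16.

151/16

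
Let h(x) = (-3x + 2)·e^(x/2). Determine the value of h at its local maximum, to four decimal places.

Differentiating with the product rule gives h'(x) = (-(3/2)x - 2)·e^(x/2). Since e^(x/2) > 0, the only critical point is x = -4/3.
h''(-4/3) has the same sign as -3/2 < 0, so this is a local maximum.
h(-4/3) = (6)·e^(-2/3) ≈ 3.0805.

3.0805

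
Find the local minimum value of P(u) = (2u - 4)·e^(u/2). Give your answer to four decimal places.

-4.0000

P'(u) = 2·e^(u/2) + (2u - 4)·(1/2)·e^(u/2) = (u)·e^(u/2). Since e^(u/2) > 0, the only critical point is u = 0.
P''(0) has the same sign as 1 > 0, so this is a local minimum.
P(0) = (-4)·e^(0) ≈ -4.0000.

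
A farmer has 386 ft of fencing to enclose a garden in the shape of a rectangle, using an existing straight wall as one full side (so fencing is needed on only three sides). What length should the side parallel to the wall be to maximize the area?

193

Let the sides perpendicular to the wall have length x and the parallel side y, so 2x + y = 386 and the area is A = xy = x(386 − 2x).
A'(x) = 386 − 4x = 0 gives x = 193/2, and A''(x) = −4 < 0 confirms a maximum.
Then y = 386 − 2·193/2 = 193 and A = 37249/2.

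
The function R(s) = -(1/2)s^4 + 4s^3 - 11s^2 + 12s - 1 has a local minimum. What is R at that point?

R'(s) = -2s^3 + 12s^2 - 22s + 12. Setting R'(s) = 0 gives s ∈ {1, 2, 3}.
R''(s) = -6s^2 + 24s - 22. R''(1) = -4 < 0 ⇒ local maximum; R''(2) = 2 > 0 ⇒ local minimum; R''(3) = -4 < 0 ⇒ local maximum.
So the local minimum value is R(2) = 3.

3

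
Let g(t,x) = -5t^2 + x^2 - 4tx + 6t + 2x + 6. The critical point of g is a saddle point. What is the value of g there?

∂g/∂t = -10t - 4x + 6 = 0 and ∂g/∂x = -4t + 2x + 2 = 0, so (t, x) = (5/9, 1/9).
The Hessian has g_{tt} = -10, g_{xx} = 2, g_{tx} = -4, giving D = -36 < 0, so the point is a saddle point.
g(5/9, 1/9) = 70/9.

70/9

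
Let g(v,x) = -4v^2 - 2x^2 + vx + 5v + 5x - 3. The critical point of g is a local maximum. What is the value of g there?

∂g/∂v = -8v + x + 5 = 0 and ∂g/∂x = v - 4x + 5 = 0, so (v, x) = (25/31, 45/31).
The Hessian has g_{vv} = -8, g_{xx} = -4, g_{vx} = 1, giving D = 31 > 0 with g_{vv} < 0, so the point is a local maximum.
g(25/31, 45/31) = 82/31.

82/31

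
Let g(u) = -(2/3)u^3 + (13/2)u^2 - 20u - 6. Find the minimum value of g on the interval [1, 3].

-619/24

Differentiating, g'(u) = -2u^2 + 13u - 20; whose only zero in [1, 3] is u = 5/2.
Candidates: g(1) = -121/6, g(5/2) = -619/24, g(3) = -51/2.
The minimum over the interval is -619/24, attained at u = 5/2.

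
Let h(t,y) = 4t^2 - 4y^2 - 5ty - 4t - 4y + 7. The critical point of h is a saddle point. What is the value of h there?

∂h/∂t = 8t - 5y - 4 = 0 and ∂h/∂y = -5t - 8y - 4 = 0, so (t, y) = (12/89, -52/89).
The Hessian has h_{tt} = 8, h_{yy} = -8, h_{ty} = -5, giving D = -89 < 0, so the point is a saddle point.
h(12/89, -52/89) = 703/89.

703/89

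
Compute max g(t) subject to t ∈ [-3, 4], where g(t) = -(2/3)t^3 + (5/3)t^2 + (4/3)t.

29

g'(t) = -2t^2 + (10/3)t + 4/3, which vanishes at t = -1/3 and t = 2.
Evaluating at the critical points and endpoints: g(-3) = 29, g(-1/3) = -19/81, g(2) = 4, g(4) = -32/3.
Hence the absolute maximum is 29 at t = -3.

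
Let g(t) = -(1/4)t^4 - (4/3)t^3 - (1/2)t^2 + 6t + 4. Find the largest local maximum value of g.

95/12

Critical points: g'(t) = -t^3 - 4t^2 - t + 6 vanishes at t = -3, -2, 1.
g''(t) = -3t^2 - 8t - 1. g''(-3) = -4 < 0 ⇒ local maximum; g''(-2) = 3 > 0 ⇒ local minimum; g''(1) = -12 < 0 ⇒ local maximum.
The largest local maximum is g(1) = 95/12.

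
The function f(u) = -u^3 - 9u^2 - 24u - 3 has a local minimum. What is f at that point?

f'(u) = -3u^2 - 18u - 24 = 0 at u = -4, -2.
Since f''(u) = -6u - 18, we get f''(-4) = 6 > 0 ⇒ local minimum; f''(-2) = -6 < 0 ⇒ local maximum.
Thus f has its local minimum at u = -4, with value 13.

13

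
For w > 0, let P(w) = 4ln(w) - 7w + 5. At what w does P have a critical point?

P'(w) = 4/w − 7 = 0 gives w = 4/7.
P''(w) = -4/w², which is negative for w > 0, so this is a local maximum.
P(4/7) = 4·ln(4/7) - 4 + 5 ≈ -1.2385.

4/7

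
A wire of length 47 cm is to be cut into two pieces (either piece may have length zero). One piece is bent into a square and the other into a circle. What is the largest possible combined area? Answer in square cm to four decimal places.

Let x be the length used for the square. Square side x/4; circle radius (47−x)/(2π).
A(x) = (x/4)² + π·((47−x)/(2π))² = x²/16 + (47−x)²/(4π) for 0 ≤ x ≤ 47. A'(x) = x/8 − (47−x)/(2π) = 0 gives x = 4·47/(π+4) ≈ 26.3247.
A'' > 0, so the interior critical point is a minimum; the maximum is at an endpoint. A(0) = 175.7866 and A(47) = 138.0625, so the largest area is 175.7866.

175.7866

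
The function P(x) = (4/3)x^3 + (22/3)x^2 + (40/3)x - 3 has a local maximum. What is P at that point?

-11

P'(x) = 4x^2 + (44/3)x + 40/3. Setting P'(x) = 0 gives x ∈ {-2, -5/3}.
Second-derivative test with P''(x) = 8x + 44/3: P''(-2) = -4/3 < 0 ⇒ local maximum; P''(-5/3) = 4/3 > 0 ⇒ local minimum.
The local maximum is P(-2) = -11.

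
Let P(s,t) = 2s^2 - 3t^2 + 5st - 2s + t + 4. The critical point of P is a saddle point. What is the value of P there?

4

∂P/∂s = 4s + 5t - 2 = 0 and ∂P/∂t = 5s - 6t + 1 = 0, so (s, t) = (1/7, 2/7).
The Hessian has P_{ss} = 4, P_{tt} = -6, P_{st} = 5, giving D = -49 < 0, so the point is a saddle point.
P(1/7, 2/7) = 4.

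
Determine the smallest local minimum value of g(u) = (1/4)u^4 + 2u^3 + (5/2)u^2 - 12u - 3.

-41/4

g'(u) = u^3 + 6u^2 + 5u - 12. Setting g'(u) = 0 gives u ∈ {-4, -3, 1}.
Second-derivative test with g''(u) = 3u^2 + 12u + 5: g''(-4) = 5 > 0 ⇒ local minimum; g''(-3) = -4 < 0 ⇒ local maximum; g''(1) = 20 > 0 ⇒ local minimum.
So the smallest local minimum value is g(1) = -41/4.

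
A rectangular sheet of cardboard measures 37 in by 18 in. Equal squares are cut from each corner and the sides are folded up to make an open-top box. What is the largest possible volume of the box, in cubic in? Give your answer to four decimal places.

1161.9298

With cut size x, the volume is V(x) = x(37 − 2x)(18 − 2x) for 0 < x < 9.
V'(x) = 12x^2 − 220x + 666. Setting V'(x) = 0 gives x ≈ 3.8255 (the root in (0, 9)).
V''(x) = 24x − 220 is negative there, so this is the maximum; V ≈ 1161.9298.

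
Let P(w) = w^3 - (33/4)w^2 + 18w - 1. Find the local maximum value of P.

173/16

Critical points: P'(w) = 3w^2 - (33/2)w + 18 vanishes at w = 3/2, 4.
Since P''(w) = 6w - 33/2, we get P''(3/2) = -15/2 < 0 ⇒ local maximum; P''(4) = 15/2 > 0 ⇒ local minimum.
So the local maximum value is P(3/2) = 173/16.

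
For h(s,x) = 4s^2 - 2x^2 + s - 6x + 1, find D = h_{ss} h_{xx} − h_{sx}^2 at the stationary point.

-32

∂h/∂s = 8s + 1 = 0 and ∂h/∂x = -4x - 6 = 0, so (s, x) = (-1/8, -3/2).
The Hessian has h_{ss} = 8, h_{xx} = -4, h_{sx} = 0, giving D = -32 < 0, so the point is a saddle point.
D = (8)·(-4) − (0)^2 = -32.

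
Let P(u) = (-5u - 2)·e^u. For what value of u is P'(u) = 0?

Differentiating with the product rule gives P'(u) = (-5u - 7)·e^u. Since e^u > 0, the only critical point is u = -7/5.
P''(-7/5) has the same sign as -5 < 0, so this is a local maximum.
P(-7/5) = (5)·e^(-7/5) ≈ 1.2330.

-7/5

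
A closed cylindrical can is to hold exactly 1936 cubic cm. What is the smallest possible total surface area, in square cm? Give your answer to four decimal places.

859.9069

With radius r and height h, πr²h = 1936 so h = 1936/(πr²), and S(r) = 2πr² + 2πrh = 2πr² + 2·1936/r.
S'(r) = 4πr − 2·1936/r² = 0 ⇒ r³ = 1936/(2π), so r ≈ 6.7542 and h = 2r ≈ 13.5084.
S''(r) = 4π + 4·1936/r³ > 0, so this is the minimum; S ≈ 859.9069.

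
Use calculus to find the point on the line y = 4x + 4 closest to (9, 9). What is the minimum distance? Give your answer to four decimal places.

Minimize D(x)^2 = (x - 9)^2 + (4x - 5)^2.
d/dx[D^2] = 2(x - 9) + 2·4·(4x - 5) = 0 ⇒ x = 29/17.
Then y = 184/17 and the distance is √(961/17) ≈ 7.5186.

7.5186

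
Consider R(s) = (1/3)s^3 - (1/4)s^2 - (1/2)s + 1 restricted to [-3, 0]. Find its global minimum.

-35/4

Differentiating, R'(s) = s^2 - (1/2)s - 1/2; whose only zero in [-3, 0] is s = -1/2.
Candidates: R(-3) = -35/4,  R(-1/2) = 55/48,  R(0) = 1.
So the minimum is R(-3) = -35/4.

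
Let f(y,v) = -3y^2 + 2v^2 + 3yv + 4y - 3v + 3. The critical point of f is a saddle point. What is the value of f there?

∂f/∂y = -6y + 3v + 4 = 0 and ∂f/∂v = 3y + 4v - 3 = 0, so (y, v) = (25/33, 2/11).
The Hessian has f_{yy} = -6, f_{vv} = 4, f_{yv} = 3, giving D = -33 < 0, so the point is a saddle point.
f(25/33, 2/11) = 140/33.

140/33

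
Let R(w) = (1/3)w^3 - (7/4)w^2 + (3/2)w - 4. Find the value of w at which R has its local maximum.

1/2

R'(w) = w^2 - (7/2)w + 3/2. Setting R'(w) = 0 gives w ∈ {1/2, 3}.
Since R''(w) = 2w - 7/2, we get R''(1/2) = -5/2 < 0 ⇒ local maximum; R''(3) = 5/2 > 0 ⇒ local minimum.
The local maximum is R(1/2) = -175/48.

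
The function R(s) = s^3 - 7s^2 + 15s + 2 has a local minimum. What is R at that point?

R'(s) = 3s^2 - 14s + 15 = 0 at s = 5/3, 3.
Since R''(s) = 6s - 14, we get R''(5/3) = -4 < 0 ⇒ local maximum; R''(3) = 4 > 0 ⇒ local minimum.
The local minimum is R(3) = 11.

11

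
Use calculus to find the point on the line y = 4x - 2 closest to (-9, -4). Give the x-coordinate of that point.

-1

Minimize D(x)^2 = (x + 9)^2 + (4x + 2)^2.
d/dx[D^2] = 2(x + 9) + 2·4·(4x + 2) = 0 ⇒ x = -1.
Then y = -6 and the distance is √(68) ≈ 8.2462.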